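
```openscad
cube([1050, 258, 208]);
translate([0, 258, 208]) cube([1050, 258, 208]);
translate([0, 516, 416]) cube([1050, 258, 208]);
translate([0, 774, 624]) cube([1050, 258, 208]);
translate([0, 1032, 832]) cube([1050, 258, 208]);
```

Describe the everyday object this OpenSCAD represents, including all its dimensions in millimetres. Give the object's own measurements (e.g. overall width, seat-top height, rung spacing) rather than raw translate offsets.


A straight staircase of 5 solid steps. Each step is 1050 mm wide (x), 258 mm deep (y, the going) and 208 mm tall (the rise). The first step rests on the floor; each subsequent step sits one going further in +y and one rise higher in +z, directly behind and above the previous step with no overlap.


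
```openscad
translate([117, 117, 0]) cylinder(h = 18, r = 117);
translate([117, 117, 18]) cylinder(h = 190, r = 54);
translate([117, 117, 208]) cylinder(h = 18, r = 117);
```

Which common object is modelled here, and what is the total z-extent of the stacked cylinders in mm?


A spool. The overall height is 226 mm.

Three coaxial cylinders, large–small–large — a spool. Two 18 mm flanges and a 190 mm core give 18 + 190 + 18 = 226 mm.


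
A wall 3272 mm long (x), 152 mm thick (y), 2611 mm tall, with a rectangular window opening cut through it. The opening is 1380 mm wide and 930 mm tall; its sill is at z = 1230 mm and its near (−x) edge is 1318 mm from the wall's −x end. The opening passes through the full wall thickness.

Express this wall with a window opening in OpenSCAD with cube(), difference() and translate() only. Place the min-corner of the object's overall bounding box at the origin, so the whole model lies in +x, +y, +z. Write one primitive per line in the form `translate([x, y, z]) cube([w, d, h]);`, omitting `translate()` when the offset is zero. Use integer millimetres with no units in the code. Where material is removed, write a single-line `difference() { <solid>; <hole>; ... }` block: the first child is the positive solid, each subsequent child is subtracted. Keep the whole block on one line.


difference() { cube([3272, 152, 2611]); translate([1318, 0, 1230]) cube([1380, 152, 930]); }


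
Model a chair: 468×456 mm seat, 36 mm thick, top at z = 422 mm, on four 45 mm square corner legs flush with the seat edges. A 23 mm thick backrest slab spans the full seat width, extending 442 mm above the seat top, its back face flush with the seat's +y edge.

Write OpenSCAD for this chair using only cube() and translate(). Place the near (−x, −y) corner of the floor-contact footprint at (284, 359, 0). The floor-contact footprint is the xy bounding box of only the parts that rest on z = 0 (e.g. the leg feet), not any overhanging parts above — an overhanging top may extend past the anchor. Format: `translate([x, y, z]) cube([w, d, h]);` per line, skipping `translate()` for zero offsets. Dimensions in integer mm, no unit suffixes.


translate([284, 359, 386]) cube([468, 456, 36]);
translate([284, 359, 0]) cube([45, 45, 386]);
translate([707, 359, 0]) cube([45, 45, 386]);
translate([284, 770, 0]) cube([45, 45, 386]);
translate([707, 770, 0]) cube([45, 45, 386]);
translate([284, 792, 422]) cube([468, 23, 442]);


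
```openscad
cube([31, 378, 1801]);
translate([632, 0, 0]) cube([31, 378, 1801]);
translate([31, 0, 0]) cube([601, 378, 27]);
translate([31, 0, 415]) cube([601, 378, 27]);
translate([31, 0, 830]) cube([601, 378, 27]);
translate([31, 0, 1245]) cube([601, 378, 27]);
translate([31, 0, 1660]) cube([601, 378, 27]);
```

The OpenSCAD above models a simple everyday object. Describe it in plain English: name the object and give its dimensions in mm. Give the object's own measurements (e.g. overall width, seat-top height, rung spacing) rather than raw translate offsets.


An open bookshelf. Two side panels, each 31 mm thick, 378 mm deep and 1801 mm tall, stand 663 mm apart (outside-to-outside). Between them sit 5 shelves, each 27 mm thick and 378 mm deep, spanning the full gap between the sides. The bottom shelf rests on the floor (its underside at z = 0) and the clear gap between one shelf's top and the next shelf's underside is 388 mm.


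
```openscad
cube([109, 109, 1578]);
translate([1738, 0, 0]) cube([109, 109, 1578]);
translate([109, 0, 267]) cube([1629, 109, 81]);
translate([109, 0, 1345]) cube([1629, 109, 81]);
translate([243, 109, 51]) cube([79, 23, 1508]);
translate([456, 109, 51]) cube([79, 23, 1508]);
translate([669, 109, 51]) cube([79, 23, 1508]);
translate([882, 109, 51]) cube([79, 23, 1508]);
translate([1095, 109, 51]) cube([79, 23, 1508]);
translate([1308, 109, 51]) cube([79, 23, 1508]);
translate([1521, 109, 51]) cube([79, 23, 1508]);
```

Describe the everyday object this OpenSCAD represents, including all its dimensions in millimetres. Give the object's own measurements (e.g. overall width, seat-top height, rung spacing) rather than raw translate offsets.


A fence section. Two 109×109 mm posts, 1578 mm tall, stand on the floor with a clear span of 1629 mm between their inner faces. Two horizontal rails of 109×81 mm section span the gap between the posts with their undersides at z = 267 mm and z = 1345 mm, flush with the posts' −y face. 7 pickets, each 79 mm wide, 23 mm thick and 1508 mm tall, are fixed to the +y face of the rails with their bottoms at z = 51 mm, spaced across the span with a 134 mm gap after the −x post and between neighbouring pickets, with 138 mm left before the +x post.


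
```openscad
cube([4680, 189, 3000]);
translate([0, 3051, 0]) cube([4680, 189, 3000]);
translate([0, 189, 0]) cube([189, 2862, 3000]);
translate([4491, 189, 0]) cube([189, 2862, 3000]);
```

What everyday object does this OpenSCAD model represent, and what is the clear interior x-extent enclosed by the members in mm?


A house (or room) frame. The interior width is 4302 mm.

Four 3000 mm walls enclosing a rectangle with no floor or roof — a room or house frame. Outside width is 4680 mm and wall thickness is 189 mm, so the interior width is 4680 − 2 × 189 = 4302 mm.


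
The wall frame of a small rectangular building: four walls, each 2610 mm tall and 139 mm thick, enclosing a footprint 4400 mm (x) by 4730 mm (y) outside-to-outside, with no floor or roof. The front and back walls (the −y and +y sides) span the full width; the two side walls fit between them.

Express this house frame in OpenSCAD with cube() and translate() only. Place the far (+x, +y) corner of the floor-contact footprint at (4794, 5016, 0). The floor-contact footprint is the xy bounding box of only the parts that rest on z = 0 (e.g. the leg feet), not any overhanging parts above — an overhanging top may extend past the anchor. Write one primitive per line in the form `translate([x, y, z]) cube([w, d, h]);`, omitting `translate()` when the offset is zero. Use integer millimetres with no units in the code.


translate([394, 286, 0]) cube([4400, 139, 2610]);
translate([394, 4877, 0]) cube([4400, 139, 2610]);
translate([394, 425, 0]) cube([139, 4452, 2610]);
translate([4655, 425, 0]) cube([139, 4452, 2610]);


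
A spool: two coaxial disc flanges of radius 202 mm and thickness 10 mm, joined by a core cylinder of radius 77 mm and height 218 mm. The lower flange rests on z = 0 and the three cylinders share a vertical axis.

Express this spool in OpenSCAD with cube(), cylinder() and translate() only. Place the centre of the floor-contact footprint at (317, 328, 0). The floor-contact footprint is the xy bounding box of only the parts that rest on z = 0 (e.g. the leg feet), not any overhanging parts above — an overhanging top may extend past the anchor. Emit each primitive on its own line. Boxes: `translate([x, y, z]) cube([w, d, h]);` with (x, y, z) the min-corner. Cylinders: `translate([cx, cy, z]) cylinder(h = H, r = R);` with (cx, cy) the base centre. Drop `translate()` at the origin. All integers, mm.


translate([317, 328, 0]) cylinder(h = 10, r = 202);
translate([317, 328, 10]) cylinder(h = 218, r = 77);
translate([317, 328, 228]) cylinder(h = 10, r = 202);


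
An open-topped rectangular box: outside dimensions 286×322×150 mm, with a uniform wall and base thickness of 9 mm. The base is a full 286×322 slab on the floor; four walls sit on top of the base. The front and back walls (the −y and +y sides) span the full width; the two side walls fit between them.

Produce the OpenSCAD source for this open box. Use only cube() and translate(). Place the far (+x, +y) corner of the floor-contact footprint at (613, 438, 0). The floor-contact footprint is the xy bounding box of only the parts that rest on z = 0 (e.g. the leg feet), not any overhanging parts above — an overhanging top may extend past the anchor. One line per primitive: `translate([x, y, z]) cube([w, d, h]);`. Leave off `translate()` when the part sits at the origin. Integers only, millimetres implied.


translate([327, 116, 0]) cube([286, 322, 9]);
translate([327, 116, 9]) cube([286, 9, 141]);
translate([327, 429, 9]) cube([286, 9, 141]);
translate([327, 125, 9]) cube([9, 304, 141]);
translate([604, 125, 9]) cube([9, 304, 141]);


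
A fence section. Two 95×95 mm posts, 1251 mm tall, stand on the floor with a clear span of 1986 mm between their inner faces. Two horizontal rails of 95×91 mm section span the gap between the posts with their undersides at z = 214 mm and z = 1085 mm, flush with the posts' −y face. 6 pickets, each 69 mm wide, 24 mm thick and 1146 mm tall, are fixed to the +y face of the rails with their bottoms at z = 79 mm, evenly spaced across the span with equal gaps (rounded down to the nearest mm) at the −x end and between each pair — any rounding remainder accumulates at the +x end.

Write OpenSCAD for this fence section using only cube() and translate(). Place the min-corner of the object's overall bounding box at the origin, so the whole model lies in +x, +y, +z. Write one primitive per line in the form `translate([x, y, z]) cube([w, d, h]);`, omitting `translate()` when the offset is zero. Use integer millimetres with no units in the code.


cube([95, 95, 1251]);
translate([2081, 0, 0]) cube([95, 95, 1251]);
translate([95, 0, 214]) cube([1986, 95, 91]);
translate([95, 0, 1085]) cube([1986, 95, 91]);
translate([319, 95, 79]) cube([69, 24, 1146]);
translate([612, 95, 79]) cube([69, 24, 1146]);
translate([905, 95, 79]) cube([69, 24, 1146]);
translate([1198, 95, 79]) cube([69, 24, 1146]);
translate([1491, 95, 79]) cube([69, 24, 1146]);
translate([1784, 95, 79]) cube([69, 24, 1146]);


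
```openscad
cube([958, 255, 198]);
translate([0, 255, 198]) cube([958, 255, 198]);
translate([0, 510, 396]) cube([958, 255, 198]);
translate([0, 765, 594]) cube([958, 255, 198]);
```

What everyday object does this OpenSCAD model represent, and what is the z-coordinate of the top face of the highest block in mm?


A staircase. The total rise is 792 mm.

4 identical blocks, each offset up and back from the previous — a staircase. Each step is 198 mm tall and there are 4 of them, so the total rise is 4 × 198 = 792 mm.


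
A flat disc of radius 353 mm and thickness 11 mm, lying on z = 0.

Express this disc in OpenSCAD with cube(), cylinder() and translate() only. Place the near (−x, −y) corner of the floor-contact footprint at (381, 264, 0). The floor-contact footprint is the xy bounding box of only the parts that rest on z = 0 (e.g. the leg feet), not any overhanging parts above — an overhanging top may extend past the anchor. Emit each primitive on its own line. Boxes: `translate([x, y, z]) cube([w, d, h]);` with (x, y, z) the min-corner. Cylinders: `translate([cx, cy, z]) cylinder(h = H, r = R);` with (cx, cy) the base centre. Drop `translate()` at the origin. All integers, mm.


translate([734, 617, 0]) cylinder(h = 11, r = 353);


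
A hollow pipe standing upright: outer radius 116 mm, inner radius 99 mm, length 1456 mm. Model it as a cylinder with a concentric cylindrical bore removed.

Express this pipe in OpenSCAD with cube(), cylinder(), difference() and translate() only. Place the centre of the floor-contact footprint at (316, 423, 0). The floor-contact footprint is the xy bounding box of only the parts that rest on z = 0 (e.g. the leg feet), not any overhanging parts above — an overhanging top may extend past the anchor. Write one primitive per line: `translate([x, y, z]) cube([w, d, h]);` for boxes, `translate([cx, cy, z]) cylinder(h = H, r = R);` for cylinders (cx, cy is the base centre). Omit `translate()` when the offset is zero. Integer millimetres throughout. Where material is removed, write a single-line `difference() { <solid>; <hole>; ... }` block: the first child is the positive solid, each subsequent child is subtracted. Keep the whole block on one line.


difference() { translate([316, 423, 0]) cylinder(h = 1456, r = 116); translate([316, 423, 0]) cylinder(h = 1456, r = 99); }


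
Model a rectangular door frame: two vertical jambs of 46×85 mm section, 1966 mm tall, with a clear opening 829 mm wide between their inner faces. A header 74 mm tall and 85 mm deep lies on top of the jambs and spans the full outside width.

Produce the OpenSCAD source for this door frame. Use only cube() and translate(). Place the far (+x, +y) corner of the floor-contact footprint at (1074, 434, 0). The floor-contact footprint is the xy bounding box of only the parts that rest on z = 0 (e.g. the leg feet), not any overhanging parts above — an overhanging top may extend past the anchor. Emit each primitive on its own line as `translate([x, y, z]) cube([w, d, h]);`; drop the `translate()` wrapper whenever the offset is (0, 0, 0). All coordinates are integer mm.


translate([153, 349, 0]) cube([46, 85, 1966]);
translate([1028, 349, 0]) cube([46, 85, 1966]);
translate([153, 349, 1966]) cube([921, 85, 74]);


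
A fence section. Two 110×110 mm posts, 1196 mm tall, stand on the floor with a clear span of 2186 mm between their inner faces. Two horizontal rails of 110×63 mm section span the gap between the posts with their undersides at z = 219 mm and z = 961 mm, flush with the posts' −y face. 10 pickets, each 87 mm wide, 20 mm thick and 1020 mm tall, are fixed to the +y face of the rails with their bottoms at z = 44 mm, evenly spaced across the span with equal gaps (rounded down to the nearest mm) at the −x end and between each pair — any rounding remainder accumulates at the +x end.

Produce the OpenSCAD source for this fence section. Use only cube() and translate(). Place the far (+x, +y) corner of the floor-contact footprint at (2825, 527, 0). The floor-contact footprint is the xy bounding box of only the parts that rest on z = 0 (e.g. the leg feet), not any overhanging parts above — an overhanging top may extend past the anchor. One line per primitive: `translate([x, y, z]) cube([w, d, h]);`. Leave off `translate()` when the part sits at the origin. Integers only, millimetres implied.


translate([419, 417, 0]) cube([110, 110, 1196]);
translate([2715, 417, 0]) cube([110, 110, 1196]);
translate([529, 417, 219]) cube([2186, 110, 63]);
translate([529, 417, 961]) cube([2186, 110, 63]);
translate([648, 527, 44]) cube([87, 20, 1020]);
translate([854, 527, 44]) cube([87, 20, 1020]);
translate([1060, 527, 44]) cube([87, 20, 1020]);
translate([1266, 527, 44]) cube([87, 20, 1020]);
translate([1472, 527, 44]) cube([87, 20, 1020]);
translate([1678, 527, 44]) cube([87, 20, 1020]);
translate([1884, 527, 44]) cube([87, 20, 1020]);
translate([2090, 527, 44]) cube([87, 20, 1020]);
translate([2296, 527, 44]) cube([87, 20, 1020]);
translate([2502, 527, 44]) cube([87, 20, 1020]);


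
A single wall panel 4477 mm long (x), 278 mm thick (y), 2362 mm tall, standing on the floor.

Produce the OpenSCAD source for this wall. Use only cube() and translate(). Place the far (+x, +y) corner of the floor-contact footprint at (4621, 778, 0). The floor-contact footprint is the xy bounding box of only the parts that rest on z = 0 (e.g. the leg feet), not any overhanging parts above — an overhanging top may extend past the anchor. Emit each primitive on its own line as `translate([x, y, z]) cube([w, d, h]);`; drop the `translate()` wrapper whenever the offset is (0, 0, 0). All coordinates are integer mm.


translate([144, 500, 0]) cube([4477, 278, 2362]);


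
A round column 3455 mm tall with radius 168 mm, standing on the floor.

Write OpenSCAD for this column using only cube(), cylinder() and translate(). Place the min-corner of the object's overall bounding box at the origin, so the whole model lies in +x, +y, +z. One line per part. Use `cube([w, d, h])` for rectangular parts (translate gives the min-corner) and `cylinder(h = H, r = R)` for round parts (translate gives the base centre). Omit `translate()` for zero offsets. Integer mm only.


translate([168, 168, 0]) cylinder(h = 3455, r = 168);


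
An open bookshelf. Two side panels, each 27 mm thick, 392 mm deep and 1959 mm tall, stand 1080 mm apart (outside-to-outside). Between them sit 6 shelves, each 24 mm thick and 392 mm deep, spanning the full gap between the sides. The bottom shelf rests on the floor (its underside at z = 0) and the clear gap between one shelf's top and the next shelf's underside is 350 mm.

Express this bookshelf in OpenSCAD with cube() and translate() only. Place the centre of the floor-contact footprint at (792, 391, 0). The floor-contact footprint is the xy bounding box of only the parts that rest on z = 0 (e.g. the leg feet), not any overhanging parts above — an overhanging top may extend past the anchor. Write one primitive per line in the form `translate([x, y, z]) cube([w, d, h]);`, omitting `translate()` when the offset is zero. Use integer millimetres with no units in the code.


translate([252, 195, 0]) cube([27, 392, 1959]);
translate([1305, 195, 0]) cube([27, 392, 1959]);
translate([279, 195, 0]) cube([1026, 392, 24]);
translate([279, 195, 374]) cube([1026, 392, 24]);
translate([279, 195, 748]) cube([1026, 392, 24]);
translate([279, 195, 1122]) cube([1026, 392, 24]);
translate([279, 195, 1496]) cube([1026, 392, 24]);
translate([279, 195, 1870]) cube([1026, 392, 24]);


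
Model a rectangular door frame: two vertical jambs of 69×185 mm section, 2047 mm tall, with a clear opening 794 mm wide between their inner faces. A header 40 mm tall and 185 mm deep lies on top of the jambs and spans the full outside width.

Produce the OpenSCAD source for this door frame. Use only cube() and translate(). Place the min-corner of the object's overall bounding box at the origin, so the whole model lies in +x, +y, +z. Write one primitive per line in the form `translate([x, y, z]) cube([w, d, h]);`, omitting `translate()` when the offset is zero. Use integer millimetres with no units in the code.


cube([69, 185, 2047]);
translate([863, 0, 0]) cube([69, 185, 2047]);
translate([0, 0, 2047]) cube([932, 185, 40]);


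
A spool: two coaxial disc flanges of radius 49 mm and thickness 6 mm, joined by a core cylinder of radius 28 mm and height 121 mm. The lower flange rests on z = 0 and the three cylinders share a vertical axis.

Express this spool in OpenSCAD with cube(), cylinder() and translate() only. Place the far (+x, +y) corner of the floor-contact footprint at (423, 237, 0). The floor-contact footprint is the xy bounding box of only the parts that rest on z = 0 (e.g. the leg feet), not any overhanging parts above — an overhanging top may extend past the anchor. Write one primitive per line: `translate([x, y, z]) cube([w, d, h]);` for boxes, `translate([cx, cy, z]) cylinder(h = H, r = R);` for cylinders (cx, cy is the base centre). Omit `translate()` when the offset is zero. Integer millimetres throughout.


translate([374, 188, 0]) cylinder(h = 6, r = 49);
translate([374, 188, 6]) cylinder(h = 121, r = 28);
translate([374, 188, 127]) cylinder(h = 6, r = 49);


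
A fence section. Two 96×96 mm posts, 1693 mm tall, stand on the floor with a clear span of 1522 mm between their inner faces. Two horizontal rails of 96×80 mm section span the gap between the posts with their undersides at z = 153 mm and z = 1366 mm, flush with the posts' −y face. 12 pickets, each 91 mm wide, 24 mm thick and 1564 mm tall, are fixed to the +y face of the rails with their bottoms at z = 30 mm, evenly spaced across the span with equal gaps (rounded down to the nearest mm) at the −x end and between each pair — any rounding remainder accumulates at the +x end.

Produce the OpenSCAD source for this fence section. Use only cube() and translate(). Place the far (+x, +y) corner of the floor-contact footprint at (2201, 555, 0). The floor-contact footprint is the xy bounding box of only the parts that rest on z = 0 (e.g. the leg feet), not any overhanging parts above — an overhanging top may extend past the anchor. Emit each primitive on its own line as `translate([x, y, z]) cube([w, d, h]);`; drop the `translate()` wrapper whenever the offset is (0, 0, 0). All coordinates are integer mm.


translate([487, 459, 0]) cube([96, 96, 1693]);
translate([2105, 459, 0]) cube([96, 96, 1693]);
translate([583, 459, 153]) cube([1522, 96, 80]);
translate([583, 459, 1366]) cube([1522, 96, 80]);
translate([616, 555, 30]) cube([91, 24, 1564]);
translate([740, 555, 30]) cube([91, 24, 1564]);
translate([864, 555, 30]) cube([91, 24, 1564]);
translate([988, 555, 30]) cube([91, 24, 1564]);
translate([1112, 555, 30]) cube([91, 24, 1564]);
translate([1236, 555, 30]) cube([91, 24, 1564]);
translate([1360, 555, 30]) cube([91, 24, 1564]);
translate([1484, 555, 30]) cube([91, 24, 1564]);
translate([1608, 555, 30]) cube([91, 24, 1564]);
translate([1732, 555, 30]) cube([91, 24, 1564]);
translate([1856, 555, 30]) cube([91, 24, 1564]);
translate([1980, 555, 30]) cube([91, 24, 1564]);


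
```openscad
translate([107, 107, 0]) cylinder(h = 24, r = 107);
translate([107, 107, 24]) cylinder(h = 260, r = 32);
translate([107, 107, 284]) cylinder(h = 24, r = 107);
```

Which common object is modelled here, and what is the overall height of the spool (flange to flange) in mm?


A spool. The overall height is 308 mm.

Three coaxial cylinders, large–small–large — a spool. Two 24 mm flanges and a 260 mm core give 24 + 260 + 24 = 308 mm.


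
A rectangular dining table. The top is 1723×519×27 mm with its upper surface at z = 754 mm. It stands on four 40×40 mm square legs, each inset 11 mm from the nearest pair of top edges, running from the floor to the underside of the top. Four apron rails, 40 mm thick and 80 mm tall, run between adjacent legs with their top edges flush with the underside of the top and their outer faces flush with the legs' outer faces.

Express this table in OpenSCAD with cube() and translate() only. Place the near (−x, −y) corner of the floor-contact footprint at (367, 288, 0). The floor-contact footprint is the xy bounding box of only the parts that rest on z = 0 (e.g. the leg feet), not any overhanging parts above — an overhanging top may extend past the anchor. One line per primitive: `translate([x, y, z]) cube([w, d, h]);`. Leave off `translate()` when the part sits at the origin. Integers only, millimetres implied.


// leg_h = 754 - 27 = 727
// apron z = 727 - 80 = 647
translate([356, 277, 727]) cube([1723, 519, 27]);
translate([367, 288, 0]) cube([40, 40, 727]);
translate([2028, 288, 0]) cube([40, 40, 727]);
translate([367, 745, 0]) cube([40, 40, 727]);
translate([2028, 745, 0]) cube([40, 40, 727]);
translate([407, 288, 647]) cube([1621, 40, 80]);
translate([407, 745, 647]) cube([1621, 40, 80]);
translate([367, 328, 647]) cube([40, 417, 80]);
translate([2028, 328, 647]) cube([40, 417, 80]);


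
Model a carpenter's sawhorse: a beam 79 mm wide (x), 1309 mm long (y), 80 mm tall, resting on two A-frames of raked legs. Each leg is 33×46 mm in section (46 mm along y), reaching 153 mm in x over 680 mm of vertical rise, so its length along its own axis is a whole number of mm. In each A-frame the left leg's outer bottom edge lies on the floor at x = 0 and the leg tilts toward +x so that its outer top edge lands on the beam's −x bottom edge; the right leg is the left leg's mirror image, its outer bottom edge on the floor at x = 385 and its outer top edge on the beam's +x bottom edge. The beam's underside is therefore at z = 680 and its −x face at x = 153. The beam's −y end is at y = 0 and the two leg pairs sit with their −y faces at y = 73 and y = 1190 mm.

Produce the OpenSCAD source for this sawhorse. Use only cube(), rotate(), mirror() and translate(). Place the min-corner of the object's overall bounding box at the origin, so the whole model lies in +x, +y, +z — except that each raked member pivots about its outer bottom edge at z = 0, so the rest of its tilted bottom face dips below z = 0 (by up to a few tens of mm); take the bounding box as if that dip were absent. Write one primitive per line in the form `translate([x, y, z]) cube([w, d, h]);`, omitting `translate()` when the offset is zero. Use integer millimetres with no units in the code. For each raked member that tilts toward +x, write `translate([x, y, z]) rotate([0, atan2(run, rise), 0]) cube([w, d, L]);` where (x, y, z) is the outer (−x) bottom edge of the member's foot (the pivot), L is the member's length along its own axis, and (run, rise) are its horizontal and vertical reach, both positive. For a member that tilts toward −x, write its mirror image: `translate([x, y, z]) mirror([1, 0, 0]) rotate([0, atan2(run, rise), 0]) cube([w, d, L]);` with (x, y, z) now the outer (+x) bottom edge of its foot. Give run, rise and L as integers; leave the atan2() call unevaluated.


translate([153, 0, 680]) cube([79, 1309, 80]);
translate([0, 73, 0]) rotate([0, atan2(153, 680), 0]) cube([33, 46, 697]);
translate([385, 73, 0]) mirror([1, 0, 0]) rotate([0, atan2(153, 680), 0]) cube([33, 46, 697]);
translate([0, 1190, 0]) rotate([0, atan2(153, 680), 0]) cube([33, 46, 697]);
translate([385, 1190, 0]) mirror([1, 0, 0]) rotate([0, atan2(153, 680), 0]) cube([33, 46, 697]);


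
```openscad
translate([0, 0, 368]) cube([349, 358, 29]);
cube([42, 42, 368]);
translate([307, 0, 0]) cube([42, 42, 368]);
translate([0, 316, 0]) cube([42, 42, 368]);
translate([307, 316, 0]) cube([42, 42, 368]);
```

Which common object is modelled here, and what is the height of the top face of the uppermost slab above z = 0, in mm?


A stool. The seat height is 397 mm.

A 349×358×29 slab at z = 368 on four corner posts — a stool. The seat top is 368 + 29 = 397 mm.


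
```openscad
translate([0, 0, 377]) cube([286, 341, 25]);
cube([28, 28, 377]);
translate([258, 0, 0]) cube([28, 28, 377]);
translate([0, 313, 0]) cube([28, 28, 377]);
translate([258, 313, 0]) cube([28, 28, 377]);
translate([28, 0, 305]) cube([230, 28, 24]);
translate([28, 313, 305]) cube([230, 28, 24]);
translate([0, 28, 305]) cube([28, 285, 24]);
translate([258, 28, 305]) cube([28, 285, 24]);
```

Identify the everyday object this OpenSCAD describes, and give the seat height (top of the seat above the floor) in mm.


A stool. The seat height is 402 mm.

A 286×341×25 slab at z = 377 on four corner posts — a stool. The seat top is 377 + 25 = 402 mm.


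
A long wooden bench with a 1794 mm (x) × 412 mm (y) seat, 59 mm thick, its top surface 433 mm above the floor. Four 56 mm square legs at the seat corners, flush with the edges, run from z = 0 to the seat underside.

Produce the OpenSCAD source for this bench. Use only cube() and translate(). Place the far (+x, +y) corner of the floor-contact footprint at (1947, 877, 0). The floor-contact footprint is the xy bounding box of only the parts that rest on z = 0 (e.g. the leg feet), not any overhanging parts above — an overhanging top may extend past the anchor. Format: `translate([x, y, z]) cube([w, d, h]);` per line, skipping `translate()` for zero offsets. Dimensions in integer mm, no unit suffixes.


// leg_h = 433 − 59 = 374
translate([153, 465, 374]) cube([1794, 412, 59]);
translate([153, 465, 0]) cube([56, 56, 374]);
translate([153, 821, 0]) cube([56, 56, 374]);
translate([1891, 465, 0]) cube([56, 56, 374]);
translate([1891, 821, 0]) cube([56, 56, 374]);


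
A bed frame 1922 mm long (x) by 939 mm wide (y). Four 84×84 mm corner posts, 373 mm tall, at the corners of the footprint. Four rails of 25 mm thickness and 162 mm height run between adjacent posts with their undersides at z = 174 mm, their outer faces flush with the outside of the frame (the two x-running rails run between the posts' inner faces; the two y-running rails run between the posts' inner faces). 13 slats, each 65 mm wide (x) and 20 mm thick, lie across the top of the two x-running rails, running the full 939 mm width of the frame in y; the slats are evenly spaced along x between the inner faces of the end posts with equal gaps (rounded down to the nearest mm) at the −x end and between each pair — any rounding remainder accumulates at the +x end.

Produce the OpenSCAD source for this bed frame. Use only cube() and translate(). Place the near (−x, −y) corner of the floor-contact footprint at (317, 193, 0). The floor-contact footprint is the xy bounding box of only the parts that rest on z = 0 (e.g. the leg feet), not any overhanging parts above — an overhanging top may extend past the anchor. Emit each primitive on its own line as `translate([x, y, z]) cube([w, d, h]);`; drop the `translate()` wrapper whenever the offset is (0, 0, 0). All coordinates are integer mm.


translate([317, 193, 0]) cube([84, 84, 373]);
translate([317, 1048, 0]) cube([84, 84, 373]);
translate([2155, 193, 0]) cube([84, 84, 373]);
translate([2155, 1048, 0]) cube([84, 84, 373]);
translate([401, 193, 174]) cube([1754, 25, 162]);
translate([401, 1107, 174]) cube([1754, 25, 162]);
translate([317, 277, 174]) cube([25, 771, 162]);
translate([2214, 277, 174]) cube([25, 771, 162]);
translate([465, 193, 336]) cube([65, 939, 20]);
translate([594, 193, 336]) cube([65, 939, 20]);
translate([723, 193, 336]) cube([65, 939, 20]);
translate([852, 193, 336]) cube([65, 939, 20]);
translate([981, 193, 336]) cube([65, 939, 20]);
translate([1110, 193, 336]) cube([65, 939, 20]);
translate([1239, 193, 336]) cube([65, 939, 20]);
translate([1368, 193, 336]) cube([65, 939, 20]);
translate([1497, 193, 336]) cube([65, 939, 20]);
translate([1626, 193, 336]) cube([65, 939, 20]);
translate([1755, 193, 336]) cube([65, 939, 20]);
translate([1884, 193, 336]) cube([65, 939, 20]);
translate([2013, 193, 336]) cube([65, 939, 20]);


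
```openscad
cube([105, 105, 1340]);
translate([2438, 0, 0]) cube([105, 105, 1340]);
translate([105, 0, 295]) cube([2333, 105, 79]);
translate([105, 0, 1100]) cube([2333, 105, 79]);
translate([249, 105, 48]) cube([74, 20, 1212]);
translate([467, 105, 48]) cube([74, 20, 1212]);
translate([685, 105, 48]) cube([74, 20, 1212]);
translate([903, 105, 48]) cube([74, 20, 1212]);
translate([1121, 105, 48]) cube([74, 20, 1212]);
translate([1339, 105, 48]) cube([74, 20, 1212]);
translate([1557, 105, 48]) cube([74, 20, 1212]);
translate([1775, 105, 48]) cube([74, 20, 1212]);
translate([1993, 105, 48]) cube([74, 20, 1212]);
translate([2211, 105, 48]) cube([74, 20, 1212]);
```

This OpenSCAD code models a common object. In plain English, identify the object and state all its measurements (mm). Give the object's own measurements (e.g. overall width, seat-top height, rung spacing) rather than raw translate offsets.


A fence section. Two 105×105 mm posts, 1340 mm tall, stand on the floor with a clear span of 2333 mm between their inner faces. Two horizontal rails of 105×79 mm section span the gap between the posts with their undersides at z = 295 mm and z = 1100 mm, flush with the posts' −y face. 10 pickets, each 74 mm wide, 20 mm thick and 1212 mm tall, are fixed to the +y face of the rails with their bottoms at z = 48 mm, spaced across the span with a 144 mm gap after the −x post and between neighbouring pickets, with 153 mm left before the +x post.


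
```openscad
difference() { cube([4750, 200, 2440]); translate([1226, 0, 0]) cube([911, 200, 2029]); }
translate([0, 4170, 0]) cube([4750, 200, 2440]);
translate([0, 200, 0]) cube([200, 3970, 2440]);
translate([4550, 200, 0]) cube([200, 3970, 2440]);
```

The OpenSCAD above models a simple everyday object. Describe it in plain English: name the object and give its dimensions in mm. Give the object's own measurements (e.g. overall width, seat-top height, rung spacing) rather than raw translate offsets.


A single room: four walls, each 2440 mm tall and 200 mm thick, enclosing an outside footprint 4750×4370 mm (x × y), no floor or roof. The front and back walls (−y and +y sides) run the full x-width; the side walls fit between their inner faces. A door opening 911 mm wide and 2029 mm tall is cut through the front wall from the floor up, its −x edge 1226 mm from the wall's −x end.


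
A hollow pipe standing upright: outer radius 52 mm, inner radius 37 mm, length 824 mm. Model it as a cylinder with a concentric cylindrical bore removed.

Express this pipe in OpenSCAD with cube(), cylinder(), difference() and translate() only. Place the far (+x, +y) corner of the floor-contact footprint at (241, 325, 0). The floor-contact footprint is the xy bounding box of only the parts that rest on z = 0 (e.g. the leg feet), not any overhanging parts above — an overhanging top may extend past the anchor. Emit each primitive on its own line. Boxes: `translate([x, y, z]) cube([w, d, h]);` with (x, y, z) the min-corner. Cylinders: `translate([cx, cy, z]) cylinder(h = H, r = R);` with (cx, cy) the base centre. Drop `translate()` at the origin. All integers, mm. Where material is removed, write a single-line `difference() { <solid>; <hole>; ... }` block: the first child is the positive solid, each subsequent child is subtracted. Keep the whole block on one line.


difference() { translate([189, 273, 0]) cylinder(h = 824, r = 52); translate([189, 273, 0]) cylinder(h = 824, r = 37); }


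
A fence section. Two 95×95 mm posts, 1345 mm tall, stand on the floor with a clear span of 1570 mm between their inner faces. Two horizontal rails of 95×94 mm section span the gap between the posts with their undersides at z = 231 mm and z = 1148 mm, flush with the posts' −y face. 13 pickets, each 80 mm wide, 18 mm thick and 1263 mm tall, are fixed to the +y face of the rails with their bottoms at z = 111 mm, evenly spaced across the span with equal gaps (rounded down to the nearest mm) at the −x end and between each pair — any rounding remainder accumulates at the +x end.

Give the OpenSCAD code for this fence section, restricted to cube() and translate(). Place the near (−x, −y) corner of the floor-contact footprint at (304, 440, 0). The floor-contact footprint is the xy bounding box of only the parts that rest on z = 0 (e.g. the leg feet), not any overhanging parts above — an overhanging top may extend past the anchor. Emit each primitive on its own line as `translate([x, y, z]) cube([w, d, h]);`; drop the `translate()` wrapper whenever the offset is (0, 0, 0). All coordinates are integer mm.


translate([304, 440, 0]) cube([95, 95, 1345]);
translate([1969, 440, 0]) cube([95, 95, 1345]);
translate([399, 440, 231]) cube([1570, 95, 94]);
translate([399, 440, 1148]) cube([1570, 95, 94]);
translate([436, 535, 111]) cube([80, 18, 1263]);
translate([553, 535, 111]) cube([80, 18, 1263]);
translate([670, 535, 111]) cube([80, 18, 1263]);
translate([787, 535, 111]) cube([80, 18, 1263]);
translate([904, 535, 111]) cube([80, 18, 1263]);
translate([1021, 535, 111]) cube([80, 18, 1263]);
translate([1138, 535, 111]) cube([80, 18, 1263]);
translate([1255, 535, 111]) cube([80, 18, 1263]);
translate([1372, 535, 111]) cube([80, 18, 1263]);
translate([1489, 535, 111]) cube([80, 18, 1263]);
translate([1606, 535, 111]) cube([80, 18, 1263]);
translate([1723, 535, 111]) cube([80, 18, 1263]);
translate([1840, 535, 111]) cube([80, 18, 1263]);


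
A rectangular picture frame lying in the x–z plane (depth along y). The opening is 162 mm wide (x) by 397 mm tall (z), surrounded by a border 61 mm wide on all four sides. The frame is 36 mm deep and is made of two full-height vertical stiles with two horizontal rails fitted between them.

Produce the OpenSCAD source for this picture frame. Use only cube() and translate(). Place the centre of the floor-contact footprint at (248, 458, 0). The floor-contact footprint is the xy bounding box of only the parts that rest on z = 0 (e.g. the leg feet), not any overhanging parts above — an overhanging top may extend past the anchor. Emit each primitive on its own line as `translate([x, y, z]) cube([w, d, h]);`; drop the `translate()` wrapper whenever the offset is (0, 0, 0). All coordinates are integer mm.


translate([106, 440, 0]) cube([61, 36, 519]);
translate([329, 440, 0]) cube([61, 36, 519]);
translate([167, 440, 0]) cube([162, 36, 61]);
translate([167, 440, 458]) cube([162, 36, 61]);


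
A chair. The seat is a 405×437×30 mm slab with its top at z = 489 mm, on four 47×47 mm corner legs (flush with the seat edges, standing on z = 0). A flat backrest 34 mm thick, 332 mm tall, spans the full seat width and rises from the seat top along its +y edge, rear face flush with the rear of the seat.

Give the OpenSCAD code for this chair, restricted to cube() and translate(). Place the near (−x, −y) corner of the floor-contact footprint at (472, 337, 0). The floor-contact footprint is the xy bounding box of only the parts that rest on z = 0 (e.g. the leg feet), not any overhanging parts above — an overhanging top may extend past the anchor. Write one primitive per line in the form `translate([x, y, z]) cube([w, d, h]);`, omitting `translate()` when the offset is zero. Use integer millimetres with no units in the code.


// leg_h = 489 - 30 = 459
translate([472, 337, 459]) cube([405, 437, 30]);
translate([472, 337, 0]) cube([47, 47, 459]);
translate([830, 337, 0]) cube([47, 47, 459]);
translate([472, 727, 0]) cube([47, 47, 459]);
translate([830, 727, 0]) cube([47, 47, 459]);
translate([472, 740, 489]) cube([405, 34, 332]);


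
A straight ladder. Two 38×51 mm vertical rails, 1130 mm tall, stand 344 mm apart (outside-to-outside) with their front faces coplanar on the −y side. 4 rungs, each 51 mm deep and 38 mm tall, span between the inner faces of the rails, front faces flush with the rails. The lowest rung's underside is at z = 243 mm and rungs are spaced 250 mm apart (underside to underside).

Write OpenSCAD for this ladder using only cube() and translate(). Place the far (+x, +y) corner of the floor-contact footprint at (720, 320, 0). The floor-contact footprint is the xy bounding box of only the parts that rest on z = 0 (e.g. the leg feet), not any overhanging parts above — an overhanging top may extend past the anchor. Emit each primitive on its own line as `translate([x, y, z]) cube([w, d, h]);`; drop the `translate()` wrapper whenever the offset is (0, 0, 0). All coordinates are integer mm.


translate([376, 269, 0]) cube([38, 51, 1130]);
translate([682, 269, 0]) cube([38, 51, 1130]);
translate([414, 269, 243]) cube([268, 51, 38]);
translate([414, 269, 493]) cube([268, 51, 38]);
translate([414, 269, 743]) cube([268, 51, 38]);
translate([414, 269, 993]) cube([268, 51, 38]);


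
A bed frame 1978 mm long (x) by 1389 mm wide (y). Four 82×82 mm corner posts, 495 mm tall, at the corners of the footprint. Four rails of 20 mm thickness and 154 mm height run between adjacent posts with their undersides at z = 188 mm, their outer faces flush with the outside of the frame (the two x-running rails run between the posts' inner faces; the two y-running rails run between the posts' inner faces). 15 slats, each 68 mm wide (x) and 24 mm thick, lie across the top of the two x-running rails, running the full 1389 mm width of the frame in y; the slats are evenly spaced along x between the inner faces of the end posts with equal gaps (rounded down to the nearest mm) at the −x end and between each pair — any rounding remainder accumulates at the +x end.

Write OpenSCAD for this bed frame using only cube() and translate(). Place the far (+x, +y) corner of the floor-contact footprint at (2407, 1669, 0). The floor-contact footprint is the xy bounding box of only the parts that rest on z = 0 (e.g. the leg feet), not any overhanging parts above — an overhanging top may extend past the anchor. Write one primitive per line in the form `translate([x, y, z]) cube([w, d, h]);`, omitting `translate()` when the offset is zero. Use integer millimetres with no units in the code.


// slat z = rail_z + rail_h = 188 + 154 = 342
// slat gap = ⌊(1814 − 15·68) / 16⌋ = 49
translate([429, 280, 0]) cube([82, 82, 495]);
translate([429, 1587, 0]) cube([82, 82, 495]);
translate([2325, 280, 0]) cube([82, 82, 495]);
translate([2325, 1587, 0]) cube([82, 82, 495]);
translate([511, 280, 188]) cube([1814, 20, 154]);
translate([511, 1649, 188]) cube([1814, 20, 154]);
translate([429, 362, 188]) cube([20, 1225, 154]);
translate([2387, 362, 188]) cube([20, 1225, 154]);
translate([560, 280, 342]) cube([68, 1389, 24]);
translate([677, 280, 342]) cube([68, 1389, 24]);
translate([794, 280, 342]) cube([68, 1389, 24]);
translate([911, 280, 342]) cube([68, 1389, 24]);
translate([1028, 280, 342]) cube([68, 1389, 24]);
translate([1145, 280, 342]) cube([68, 1389, 24]);
translate([1262, 280, 342]) cube([68, 1389, 24]);
translate([1379, 280, 342]) cube([68, 1389, 24]);
translate([1496, 280, 342]) cube([68, 1389, 24]);
translate([1613, 280, 342]) cube([68, 1389, 24]);
translate([1730, 280, 342]) cube([68, 1389, 24]);
translate([1847, 280, 342]) cube([68, 1389, 24]);
translate([1964, 280, 342]) cube([68, 1389, 24]);
translate([2081, 280, 342]) cube([68, 1389, 24]);
translate([2198, 280, 342]) cube([68, 1389, 24]);
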